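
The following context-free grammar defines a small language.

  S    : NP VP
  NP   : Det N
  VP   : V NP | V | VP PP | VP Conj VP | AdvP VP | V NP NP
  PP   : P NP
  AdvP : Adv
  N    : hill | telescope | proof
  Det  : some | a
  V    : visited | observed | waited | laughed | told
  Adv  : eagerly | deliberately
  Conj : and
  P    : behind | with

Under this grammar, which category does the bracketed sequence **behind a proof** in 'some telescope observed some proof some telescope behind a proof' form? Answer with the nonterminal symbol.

PP

S
  NP
    Det: some
    N: telescope
  VP
    VP
      V: observed
      NP
        Det: some
        N: proof
      NP
        Det: some
        N: telescope
    PP
      P: behind
      NP
        Det: a
        N: proof
The span 'behind a proof' is the PP node built by PP → P NP.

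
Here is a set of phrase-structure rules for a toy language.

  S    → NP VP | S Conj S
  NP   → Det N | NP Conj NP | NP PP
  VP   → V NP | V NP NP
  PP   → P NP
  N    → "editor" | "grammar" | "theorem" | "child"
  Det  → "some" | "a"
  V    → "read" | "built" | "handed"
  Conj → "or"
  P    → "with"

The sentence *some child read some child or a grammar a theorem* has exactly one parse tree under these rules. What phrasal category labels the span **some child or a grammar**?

NP

[S [NP [Det some] [N child]] [VP [V read] [NP [NP [Det some] [N child]] [Conj or] [NP [Det a] [N grammar]]] [NP [Det a] [N theorem]]]]
The span 'some child or a grammar' is the NP node built by NP → NP Conj NP.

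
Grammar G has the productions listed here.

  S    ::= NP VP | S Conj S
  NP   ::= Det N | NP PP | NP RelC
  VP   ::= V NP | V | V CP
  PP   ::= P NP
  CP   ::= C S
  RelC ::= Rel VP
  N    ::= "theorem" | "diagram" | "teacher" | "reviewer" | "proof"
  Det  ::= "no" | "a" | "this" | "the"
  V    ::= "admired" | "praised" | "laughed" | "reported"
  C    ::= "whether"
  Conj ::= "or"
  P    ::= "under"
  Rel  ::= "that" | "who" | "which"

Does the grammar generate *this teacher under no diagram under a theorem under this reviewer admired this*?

Ungrammatical

For S → NP VP, every NP-prefix leaves a non-VP remainder: after 'this teacher' the remainder is not a VP; after 'this teacher under no diagram' the remainder is not a VP; after 'this teacher under no diagram under a theorem' the remainder is not a VP (and 1 more). The alternative S rule S → S Conj S likewise has no satisfying split.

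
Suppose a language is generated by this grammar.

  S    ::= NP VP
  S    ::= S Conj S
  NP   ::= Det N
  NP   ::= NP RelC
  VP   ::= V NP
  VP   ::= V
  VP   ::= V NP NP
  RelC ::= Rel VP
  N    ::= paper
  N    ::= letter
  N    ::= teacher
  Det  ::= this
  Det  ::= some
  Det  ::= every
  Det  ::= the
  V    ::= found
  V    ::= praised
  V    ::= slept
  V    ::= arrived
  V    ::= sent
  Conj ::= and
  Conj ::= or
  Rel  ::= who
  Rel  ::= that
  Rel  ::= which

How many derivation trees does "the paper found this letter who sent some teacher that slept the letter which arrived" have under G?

11

Two of the 11 distinct bracketings:
[S [NP [Det the] [N paper]] [VP [V found] [NP [NP [Det this] [N letter]] [RelC [Rel who] [VP [V sent] [NP [NP [Det some] [N teacher]] [RelC [Rel that] [VP [V slept] [NP [NP [Det the] [N letter]] [RelC [Rel which] [VP [V arrived]]]]]]]]]]]]
[S [NP [Det the] [N paper]] [VP [V found] [NP [NP [Det this] [N letter]] [RelC [Rel who] [VP [V sent] [NP [NP [NP [Det some] [N teacher]] [RelC [Rel that] [VP [V slept] [NP [Det the] [N letter]]]]] [RelC [Rel which] [VP [V arrived]]]]]]]]]
The trees differ in how a recursive rule is bracketed over the same span.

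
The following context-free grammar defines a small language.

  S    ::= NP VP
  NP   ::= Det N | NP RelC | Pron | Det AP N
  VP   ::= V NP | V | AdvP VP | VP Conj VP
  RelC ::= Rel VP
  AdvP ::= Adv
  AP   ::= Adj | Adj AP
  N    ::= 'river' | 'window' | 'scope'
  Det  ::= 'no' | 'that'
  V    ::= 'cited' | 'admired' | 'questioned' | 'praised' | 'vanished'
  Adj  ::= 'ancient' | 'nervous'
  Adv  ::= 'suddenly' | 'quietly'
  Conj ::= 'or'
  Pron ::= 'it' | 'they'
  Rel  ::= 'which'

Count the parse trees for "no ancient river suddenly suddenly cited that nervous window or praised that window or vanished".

9

Two of the 9 distinct bracketings:
[S [NP [Det no] [AP [Adj ancient]] [N river]] [VP [AdvP [Adv suddenly]] [VP [AdvP [Adv suddenly]] [VP [VP [V cited] [NP [Det that] [AP [Adj nervous]] [N window]]] [Conj or] [VP [VP [V praised] [NP [Det that] [N window]]] [Conj or] [VP [V vanished]]]]]]]
[S [NP [Det no] [AP [Adj ancient]] [N river]] [VP [AdvP [Adv suddenly]] [VP [AdvP [Adv suddenly]] [VP [VP [VP [V cited] [NP [Det that] [AP [Adj nervous]] [N window]]] [Conj or] [VP [V praised] [NP [Det that] [N window]]]] [Conj or] [VP [V vanished]]]]]]
The trees differ in how a recursive rule is bracketed over the same span.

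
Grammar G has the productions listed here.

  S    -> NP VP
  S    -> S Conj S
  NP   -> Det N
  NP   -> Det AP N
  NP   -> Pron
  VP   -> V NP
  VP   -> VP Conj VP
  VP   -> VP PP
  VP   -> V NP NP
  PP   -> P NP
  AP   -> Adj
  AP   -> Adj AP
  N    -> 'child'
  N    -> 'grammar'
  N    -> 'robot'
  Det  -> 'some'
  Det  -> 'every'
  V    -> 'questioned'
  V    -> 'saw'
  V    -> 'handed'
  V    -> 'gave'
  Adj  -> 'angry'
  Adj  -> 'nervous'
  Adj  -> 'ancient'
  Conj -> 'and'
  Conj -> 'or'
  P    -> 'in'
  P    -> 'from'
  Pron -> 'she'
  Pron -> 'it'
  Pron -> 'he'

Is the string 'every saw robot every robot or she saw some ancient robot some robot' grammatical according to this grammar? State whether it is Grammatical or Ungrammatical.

Ungrammatical

A Det word can never sit immediately before a V word in any string this grammar generates, so the substring 'every saw' rules out a derivation.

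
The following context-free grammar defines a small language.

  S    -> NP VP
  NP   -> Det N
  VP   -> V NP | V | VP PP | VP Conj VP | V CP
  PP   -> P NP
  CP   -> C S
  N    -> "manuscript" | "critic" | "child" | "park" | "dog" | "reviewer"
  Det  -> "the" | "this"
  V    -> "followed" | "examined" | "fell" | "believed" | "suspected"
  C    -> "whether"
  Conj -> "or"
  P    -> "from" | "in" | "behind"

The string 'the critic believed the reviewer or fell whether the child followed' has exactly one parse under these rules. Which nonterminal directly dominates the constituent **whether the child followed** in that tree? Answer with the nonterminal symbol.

VP

[S [NP [Det the] [N critic]] [VP [VP [V believed] [NP [Det the] [N reviewer]]] [Conj or] [VP [V fell] [CP [C whether] [S [NP [Det the] [N child]] [VP [V followed]]]]]]]
The span 'whether the child followed' is the CP node built by CP → C S.
Its mother is the VP built by VP → V CP.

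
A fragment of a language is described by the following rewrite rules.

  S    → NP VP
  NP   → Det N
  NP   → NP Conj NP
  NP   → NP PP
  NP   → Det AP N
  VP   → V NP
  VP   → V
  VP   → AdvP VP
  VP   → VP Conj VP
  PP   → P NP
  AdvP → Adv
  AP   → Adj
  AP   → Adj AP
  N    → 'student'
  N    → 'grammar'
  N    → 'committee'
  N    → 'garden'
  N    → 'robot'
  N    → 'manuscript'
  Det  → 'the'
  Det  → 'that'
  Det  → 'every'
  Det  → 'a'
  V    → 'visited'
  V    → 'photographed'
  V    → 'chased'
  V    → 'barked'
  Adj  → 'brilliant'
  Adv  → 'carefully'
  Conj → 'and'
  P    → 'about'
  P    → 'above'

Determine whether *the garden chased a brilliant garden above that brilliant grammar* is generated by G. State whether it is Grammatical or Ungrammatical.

Grammatical

S
  NP
    Det: the
    N: garden
  VP
    V: chased
    NP
      NP
        Det: a
        AP
          Adj: brilliant
        N: garden
      PP
        P: above
        NP
          Det: that
          AP
            Adj: brilliant
          N: grammar
The bracketing above is licensed at every node by one of the given productions, with S at the root.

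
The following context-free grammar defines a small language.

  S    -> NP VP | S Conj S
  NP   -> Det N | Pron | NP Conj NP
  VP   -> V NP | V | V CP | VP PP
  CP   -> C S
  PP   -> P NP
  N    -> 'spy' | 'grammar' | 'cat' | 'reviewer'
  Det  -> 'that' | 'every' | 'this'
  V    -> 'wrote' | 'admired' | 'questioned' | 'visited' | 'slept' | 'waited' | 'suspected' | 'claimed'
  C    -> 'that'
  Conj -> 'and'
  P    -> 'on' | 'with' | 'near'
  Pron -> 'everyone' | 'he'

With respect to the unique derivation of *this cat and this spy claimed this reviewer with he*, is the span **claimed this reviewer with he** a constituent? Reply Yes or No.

Yes

[S [NP [NP [Det this] [N cat]] [Conj and] [NP [Det this] [N spy]]] [VP [VP [V claimed] [NP [Det this] [N reviewer]]] [PP [P with] [NP [Pron he]]]]]
The words 'claimed this reviewer with he' are exhaustively dominated by a single VP node (built by VP → VP PP), so they form a constituent.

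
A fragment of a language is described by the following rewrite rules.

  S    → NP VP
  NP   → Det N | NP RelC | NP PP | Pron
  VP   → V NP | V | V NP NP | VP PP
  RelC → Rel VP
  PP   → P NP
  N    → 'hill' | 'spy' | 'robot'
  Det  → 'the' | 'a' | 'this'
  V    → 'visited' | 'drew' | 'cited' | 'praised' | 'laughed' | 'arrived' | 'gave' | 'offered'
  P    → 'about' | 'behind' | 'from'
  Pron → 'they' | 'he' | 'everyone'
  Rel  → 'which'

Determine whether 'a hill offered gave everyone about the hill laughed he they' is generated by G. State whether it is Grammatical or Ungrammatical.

For S → NP VP, the only prefix that parses as NP is 'a hill', but the remainder 'offered gave everyone about the hill laughed he they' is not a VP under these rules.

Ungrammatical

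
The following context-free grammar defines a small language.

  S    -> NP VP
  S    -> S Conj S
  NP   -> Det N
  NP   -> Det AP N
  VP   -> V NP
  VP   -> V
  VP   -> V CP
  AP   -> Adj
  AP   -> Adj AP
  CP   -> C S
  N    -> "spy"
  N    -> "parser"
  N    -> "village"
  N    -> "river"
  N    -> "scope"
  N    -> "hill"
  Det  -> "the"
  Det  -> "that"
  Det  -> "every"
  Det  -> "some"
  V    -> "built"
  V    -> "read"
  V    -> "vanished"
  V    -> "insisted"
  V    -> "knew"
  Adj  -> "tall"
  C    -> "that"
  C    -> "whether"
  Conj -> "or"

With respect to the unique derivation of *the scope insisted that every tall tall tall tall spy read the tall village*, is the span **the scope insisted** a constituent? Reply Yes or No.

[S [NP [Det the] [N scope]] [VP [V insisted] [CP [C that] [S [NP [Det every] [AP [Adj tall] [AP [Adj tall] [AP [Adj tall] [AP [Adj tall]]]]] [N spy]] [VP [V read] [NP [Det the] [AP [Adj tall]] [N village]]]]]]]
The smallest constituent containing 'the scope insisted' is the S spanning 'the scope insisted that every tall tall tall tall spy read the tall village'; no single node in the tree dominates exactly the given words.

No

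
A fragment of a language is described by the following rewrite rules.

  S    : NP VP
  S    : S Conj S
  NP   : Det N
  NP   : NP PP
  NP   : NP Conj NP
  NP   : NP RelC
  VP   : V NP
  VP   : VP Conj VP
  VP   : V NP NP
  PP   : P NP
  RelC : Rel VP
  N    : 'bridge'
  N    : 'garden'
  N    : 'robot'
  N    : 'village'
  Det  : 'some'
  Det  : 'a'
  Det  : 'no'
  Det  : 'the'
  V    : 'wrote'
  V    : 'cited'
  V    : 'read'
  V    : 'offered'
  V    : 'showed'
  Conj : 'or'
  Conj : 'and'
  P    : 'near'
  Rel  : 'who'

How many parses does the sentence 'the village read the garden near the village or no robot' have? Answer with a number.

2

The two bracketings:
[S [NP [Det the] [N village]] [VP [V read] [NP [NP [Det the] [N garden]] [PP [P near] [NP [NP [Det the] [N village]] [Conj or] [NP [Det no] [N robot]]]]]]]
[S [NP [Det the] [N village]] [VP [V read] [NP [NP [NP [Det the] [N garden]] [PP [P near] [NP [Det the] [N village]]]] [Conj or] [NP [Det no] [N robot]]]]]
The trees differ in how a recursive rule is bracketed over the same span.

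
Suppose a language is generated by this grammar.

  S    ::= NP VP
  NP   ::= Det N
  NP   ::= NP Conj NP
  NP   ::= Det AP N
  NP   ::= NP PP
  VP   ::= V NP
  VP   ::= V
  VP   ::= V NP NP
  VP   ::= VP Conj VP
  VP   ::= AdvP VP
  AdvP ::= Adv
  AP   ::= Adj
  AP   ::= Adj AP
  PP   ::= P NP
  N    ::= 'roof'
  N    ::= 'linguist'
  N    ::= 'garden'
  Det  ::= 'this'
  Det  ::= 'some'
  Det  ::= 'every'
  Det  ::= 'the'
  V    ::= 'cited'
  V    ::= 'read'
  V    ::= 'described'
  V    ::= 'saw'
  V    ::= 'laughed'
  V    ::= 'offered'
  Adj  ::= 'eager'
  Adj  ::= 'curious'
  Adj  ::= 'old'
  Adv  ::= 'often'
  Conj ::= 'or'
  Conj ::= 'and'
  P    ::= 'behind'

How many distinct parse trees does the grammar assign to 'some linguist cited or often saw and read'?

3

Two of the 3 distinct bracketings:
[S [NP [Det some] [N linguist]] [VP [VP [V cited]] [Conj or] [VP [VP [AdvP [Adv often]] [VP [V saw]]] [Conj and] [VP [V read]]]]]
[S [NP [Det some] [N linguist]] [VP [VP [V cited]] [Conj or] [VP [AdvP [Adv often]] [VP [VP [V saw]] [Conj and] [VP [V read]]]]]]
The trees differ in how a recursive rule is bracketed over the same span.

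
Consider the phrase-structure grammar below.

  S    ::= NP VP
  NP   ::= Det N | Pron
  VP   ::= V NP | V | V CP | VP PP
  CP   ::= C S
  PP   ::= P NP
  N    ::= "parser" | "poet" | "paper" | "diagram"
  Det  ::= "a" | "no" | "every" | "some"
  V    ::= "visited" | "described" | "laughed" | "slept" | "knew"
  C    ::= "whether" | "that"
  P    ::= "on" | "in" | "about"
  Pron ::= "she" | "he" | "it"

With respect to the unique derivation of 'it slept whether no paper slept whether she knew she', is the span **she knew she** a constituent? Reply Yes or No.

Yes

[S [NP [Pron it]] [VP [V slept] [CP [C whether] [S [NP [Det no] [N paper]] [VP [V slept] [CP [C whether] [S [NP [Pron she]] [VP [V knew] [NP [Pron she]]]]]]]]]]
The words 'she knew she' are exhaustively dominated by a single S node (built by S → NP VP), so they form a constituent.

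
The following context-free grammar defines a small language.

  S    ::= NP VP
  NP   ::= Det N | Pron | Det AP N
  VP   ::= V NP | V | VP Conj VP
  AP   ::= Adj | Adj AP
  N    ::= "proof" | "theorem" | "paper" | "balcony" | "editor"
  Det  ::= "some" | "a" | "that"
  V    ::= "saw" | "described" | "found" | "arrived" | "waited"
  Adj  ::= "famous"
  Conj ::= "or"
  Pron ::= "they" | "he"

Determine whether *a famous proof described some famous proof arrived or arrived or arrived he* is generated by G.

Ungrammatical

For S → NP VP, the only prefix that parses as NP is 'a famous proof', but the remainder 'described some famous proof arrived or arrived or arrived he' is not a VP under these rules.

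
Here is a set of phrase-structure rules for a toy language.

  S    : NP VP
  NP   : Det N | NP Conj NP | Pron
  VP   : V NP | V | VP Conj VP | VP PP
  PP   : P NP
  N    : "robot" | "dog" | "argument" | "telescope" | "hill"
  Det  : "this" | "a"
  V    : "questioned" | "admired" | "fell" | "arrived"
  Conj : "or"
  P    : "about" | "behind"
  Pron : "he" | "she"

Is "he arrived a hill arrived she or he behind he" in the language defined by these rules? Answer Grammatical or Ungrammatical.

Ungrammatical

For S → NP VP, the only prefix that parses as NP is 'he', but the remainder 'arrived a hill arrived she or he behind he' is not a VP under these rules.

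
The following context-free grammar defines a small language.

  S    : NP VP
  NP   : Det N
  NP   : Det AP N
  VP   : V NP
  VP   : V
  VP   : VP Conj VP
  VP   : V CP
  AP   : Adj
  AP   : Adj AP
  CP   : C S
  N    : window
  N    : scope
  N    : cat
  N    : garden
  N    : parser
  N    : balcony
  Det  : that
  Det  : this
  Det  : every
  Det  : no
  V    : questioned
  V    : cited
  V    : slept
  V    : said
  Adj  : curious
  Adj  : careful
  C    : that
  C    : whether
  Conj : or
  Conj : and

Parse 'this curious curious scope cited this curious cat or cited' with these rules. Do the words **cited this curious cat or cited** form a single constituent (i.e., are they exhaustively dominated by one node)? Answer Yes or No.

[S [NP [Det this] [AP [Adj curious] [AP [Adj curious]]] [N scope]] [VP [VP [V cited] [NP [Det this] [AP [Adj curious]] [N cat]]] [Conj or] [VP [V cited]]]]
The words 'cited this curious cat or cited' are exhaustively dominated by a single VP node (built by VP → VP Conj VP), so they form a constituent.

Yes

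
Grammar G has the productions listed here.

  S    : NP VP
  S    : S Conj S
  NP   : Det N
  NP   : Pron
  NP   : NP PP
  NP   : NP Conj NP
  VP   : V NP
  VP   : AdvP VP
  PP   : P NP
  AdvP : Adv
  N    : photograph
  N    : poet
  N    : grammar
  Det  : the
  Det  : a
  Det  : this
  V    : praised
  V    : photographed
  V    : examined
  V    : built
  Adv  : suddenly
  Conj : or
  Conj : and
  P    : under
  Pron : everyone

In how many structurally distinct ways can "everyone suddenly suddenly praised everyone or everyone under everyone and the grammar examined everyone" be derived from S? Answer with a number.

Two of the 4 distinct bracketings:
[S [S [NP [Pron everyone]] [VP [AdvP [Adv suddenly]] [VP [AdvP [Adv suddenly]] [VP [V praised] [NP [Pron everyone]]]]]] [Conj or] [S [NP [NP [Pron everyone]] [PP [P under] [NP [NP [Pron everyone]] [Conj and] [NP [Det the] [N grammar]]]]] [VP [V examined] [NP [Pron everyone]]]]]
[S [S [NP [Pron everyone]] [VP [AdvP [Adv suddenly]] [VP [AdvP [Adv suddenly]] [VP [V praised] [NP [Pron everyone]]]]]] [Conj or] [S [NP [NP [NP [Pron everyone]] [PP [P under] [NP [Pron everyone]]]] [Conj and] [NP [Det the] [N grammar]]] [VP [V examined] [NP [Pron everyone]]]]]
The trees differ in how a recursive rule is bracketed over the same span.

4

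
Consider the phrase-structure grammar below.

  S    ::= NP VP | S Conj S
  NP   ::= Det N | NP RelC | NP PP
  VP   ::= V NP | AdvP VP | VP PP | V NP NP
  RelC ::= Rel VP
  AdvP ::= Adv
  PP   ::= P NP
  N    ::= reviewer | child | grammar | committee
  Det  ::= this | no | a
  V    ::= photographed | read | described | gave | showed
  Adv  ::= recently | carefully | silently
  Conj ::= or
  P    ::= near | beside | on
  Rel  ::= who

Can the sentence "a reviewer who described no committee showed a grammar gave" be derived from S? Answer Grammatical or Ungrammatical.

For S → NP VP, every NP-prefix leaves a non-VP remainder: after 'a reviewer' the remainder is not a VP; after 'a reviewer who described no committee' the remainder is not a VP. The alternative S rule S → S Conj S likewise has no satisfying split.

Ungrammatical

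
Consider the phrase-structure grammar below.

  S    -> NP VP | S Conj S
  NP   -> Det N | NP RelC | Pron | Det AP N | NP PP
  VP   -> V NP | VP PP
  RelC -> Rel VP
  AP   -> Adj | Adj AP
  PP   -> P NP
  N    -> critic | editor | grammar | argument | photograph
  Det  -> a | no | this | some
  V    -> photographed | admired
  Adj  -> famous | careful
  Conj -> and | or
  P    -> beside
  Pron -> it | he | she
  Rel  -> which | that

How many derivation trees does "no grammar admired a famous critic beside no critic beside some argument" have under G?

5

Two of the 5 distinct bracketings:
[S [NP [Det no] [N grammar]] [VP [V admired] [NP [NP [Det a] [AP [Adj famous]] [N critic]] [PP [P beside] [NP [NP [Det no] [N critic]] [PP [P beside] [NP [Det some] [N argument]]]]]]]]
[S [NP [Det no] [N grammar]] [VP [V admired] [NP [NP [NP [Det a] [AP [Adj famous]] [N critic]] [PP [P beside] [NP [Det no] [N critic]]]] [PP [P beside] [NP [Det some] [N argument]]]]]]
The trees differ in how a recursive rule is bracketed over the same span.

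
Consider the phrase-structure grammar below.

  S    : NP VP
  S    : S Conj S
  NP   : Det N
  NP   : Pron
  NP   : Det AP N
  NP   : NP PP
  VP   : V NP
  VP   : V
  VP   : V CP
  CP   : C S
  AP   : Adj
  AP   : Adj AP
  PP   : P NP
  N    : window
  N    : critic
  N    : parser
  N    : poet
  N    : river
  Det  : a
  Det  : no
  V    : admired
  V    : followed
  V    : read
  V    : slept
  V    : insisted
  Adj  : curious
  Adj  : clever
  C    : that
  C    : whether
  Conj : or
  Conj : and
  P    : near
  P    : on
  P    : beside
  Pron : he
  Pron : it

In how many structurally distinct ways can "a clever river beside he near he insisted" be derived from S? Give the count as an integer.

The two bracketings:
[S [NP [NP [Det a] [AP [Adj clever]] [N river]] [PP [P beside] [NP [NP [Pron he]] [PP [P near] [NP [Pron he]]]]]] [VP [V insisted]]]
[S [NP [NP [NP [Det a] [AP [Adj clever]] [N river]] [PP [P beside] [NP [Pron he]]]] [PP [P near] [NP [Pron he]]]] [VP [V insisted]]]
The trees differ in how a recursive rule is bracketed over the same span.

2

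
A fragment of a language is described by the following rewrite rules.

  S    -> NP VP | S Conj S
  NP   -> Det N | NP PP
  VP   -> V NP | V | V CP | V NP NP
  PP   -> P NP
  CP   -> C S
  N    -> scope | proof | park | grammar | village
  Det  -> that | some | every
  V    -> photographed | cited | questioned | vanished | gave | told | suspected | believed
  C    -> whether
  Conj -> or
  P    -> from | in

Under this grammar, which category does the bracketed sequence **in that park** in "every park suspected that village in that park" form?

PP

S
  NP
    Det: every
    N: park
  VP
    V: suspected
    NP
      NP
        Det: that
        N: village
      PP
        P: in
        NP
          Det: that
          N: park
The span 'in that park' is the PP node built by PP → P NP.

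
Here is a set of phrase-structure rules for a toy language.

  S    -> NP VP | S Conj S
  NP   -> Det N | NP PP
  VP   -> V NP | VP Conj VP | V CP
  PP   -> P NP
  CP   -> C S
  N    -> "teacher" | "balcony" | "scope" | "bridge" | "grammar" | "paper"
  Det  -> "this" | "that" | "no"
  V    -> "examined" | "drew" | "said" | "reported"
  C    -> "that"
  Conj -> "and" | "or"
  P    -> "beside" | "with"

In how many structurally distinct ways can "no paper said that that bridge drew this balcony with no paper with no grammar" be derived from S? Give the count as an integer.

2

The two bracketings:
[S [NP [Det no] [N paper]] [VP [V said] [CP [C that] [S [NP [Det that] [N bridge]] [VP [V drew] [NP [NP [Det this] [N balcony]] [PP [P with] [NP [NP [Det no] [N paper]] [PP [P with] [NP [Det no] [N grammar]]]]]]]]]]]
[S [NP [Det no] [N paper]] [VP [V said] [CP [C that] [S [NP [Det that] [N bridge]] [VP [V drew] [NP [NP [NP [Det this] [N balcony]] [PP [P with] [NP [Det no] [N paper]]]] [PP [P with] [NP [Det no] [N grammar]]]]]]]]]
The trees differ in how a recursive rule is bracketed over the same span.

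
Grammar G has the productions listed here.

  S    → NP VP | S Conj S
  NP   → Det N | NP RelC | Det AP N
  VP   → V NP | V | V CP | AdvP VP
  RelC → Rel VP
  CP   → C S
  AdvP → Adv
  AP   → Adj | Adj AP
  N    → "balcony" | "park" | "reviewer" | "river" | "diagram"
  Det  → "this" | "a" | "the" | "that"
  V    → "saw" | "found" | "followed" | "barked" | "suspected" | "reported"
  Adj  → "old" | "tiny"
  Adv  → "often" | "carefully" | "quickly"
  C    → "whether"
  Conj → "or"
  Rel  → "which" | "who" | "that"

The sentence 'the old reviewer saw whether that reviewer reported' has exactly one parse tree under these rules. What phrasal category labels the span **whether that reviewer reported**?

[S [NP [Det the] [AP [Adj old]] [N reviewer]] [VP [V saw] [CP [C whether] [S [NP [Det that] [N reviewer]] [VP [V reported]]]]]]
The span 'whether that reviewer reported' is the CP node built by CP → C S.

CP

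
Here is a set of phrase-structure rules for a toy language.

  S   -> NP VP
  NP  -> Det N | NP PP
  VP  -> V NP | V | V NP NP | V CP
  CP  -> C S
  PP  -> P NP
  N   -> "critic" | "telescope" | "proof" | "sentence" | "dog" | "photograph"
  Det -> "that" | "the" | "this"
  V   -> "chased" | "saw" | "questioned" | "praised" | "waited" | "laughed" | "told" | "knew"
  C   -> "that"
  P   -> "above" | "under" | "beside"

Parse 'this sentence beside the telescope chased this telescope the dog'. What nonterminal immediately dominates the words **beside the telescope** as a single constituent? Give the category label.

PP

[S [NP [NP [Det this] [N sentence]] [PP [P beside] [NP [Det the] [N telescope]]]] [VP [V chased] [NP [Det this] [N telescope]] [NP [Det the] [N dog]]]]
The span 'beside the telescope' is the PP node built by PP → P NP.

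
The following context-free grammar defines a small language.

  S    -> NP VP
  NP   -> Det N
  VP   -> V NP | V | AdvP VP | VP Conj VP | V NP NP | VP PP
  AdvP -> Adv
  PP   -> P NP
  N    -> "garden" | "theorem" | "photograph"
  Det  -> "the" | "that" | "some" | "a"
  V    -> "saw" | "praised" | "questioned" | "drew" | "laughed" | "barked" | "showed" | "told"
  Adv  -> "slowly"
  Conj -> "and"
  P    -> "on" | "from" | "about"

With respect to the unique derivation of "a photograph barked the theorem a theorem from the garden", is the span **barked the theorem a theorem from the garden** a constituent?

Yes

[S [NP [Det a] [N photograph]] [VP [VP [V barked] [NP [Det the] [N theorem]] [NP [Det a] [N theorem]]] [PP [P from] [NP [Det the] [N garden]]]]]
The words 'barked the theorem a theorem from the garden' are exhaustively dominated by a single VP node (built by VP → VP PP), so they form a constituent.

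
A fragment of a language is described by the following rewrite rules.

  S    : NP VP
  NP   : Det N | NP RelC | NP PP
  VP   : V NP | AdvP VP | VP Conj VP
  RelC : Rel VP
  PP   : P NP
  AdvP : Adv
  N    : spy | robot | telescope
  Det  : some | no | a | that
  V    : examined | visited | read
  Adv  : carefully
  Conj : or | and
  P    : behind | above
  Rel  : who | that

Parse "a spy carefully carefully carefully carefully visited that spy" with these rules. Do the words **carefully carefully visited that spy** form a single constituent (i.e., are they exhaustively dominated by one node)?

Yes

[S [NP [Det a] [N spy]] [VP [AdvP [Adv carefully]] [VP [AdvP [Adv carefully]] [VP [AdvP [Adv carefully]] [VP [AdvP [Adv carefully]] [VP [V visited] [NP [Det that] [N spy]]]]]]]]
The words 'carefully carefully visited that spy' are exhaustively dominated by a single VP node (built by VP → AdvP VP), so they form a constituent.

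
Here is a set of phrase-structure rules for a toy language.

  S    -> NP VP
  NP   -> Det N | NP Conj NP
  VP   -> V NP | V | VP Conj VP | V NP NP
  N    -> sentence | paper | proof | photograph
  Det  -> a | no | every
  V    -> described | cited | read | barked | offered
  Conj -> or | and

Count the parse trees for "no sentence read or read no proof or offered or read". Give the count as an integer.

5

Two of the 5 distinct bracketings:
[S [NP [Det no] [N sentence]] [VP [VP [V read]] [Conj or] [VP [VP [V read] [NP [Det no] [N proof]]] [Conj or] [VP [VP [V offered]] [Conj or] [VP [V read]]]]]]
[S [NP [Det no] [N sentence]] [VP [VP [V read]] [Conj or] [VP [VP [VP [V read] [NP [Det no] [N proof]]] [Conj or] [VP [V offered]]] [Conj or] [VP [V read]]]]]
The trees differ in how a recursive rule is bracketed over the same span.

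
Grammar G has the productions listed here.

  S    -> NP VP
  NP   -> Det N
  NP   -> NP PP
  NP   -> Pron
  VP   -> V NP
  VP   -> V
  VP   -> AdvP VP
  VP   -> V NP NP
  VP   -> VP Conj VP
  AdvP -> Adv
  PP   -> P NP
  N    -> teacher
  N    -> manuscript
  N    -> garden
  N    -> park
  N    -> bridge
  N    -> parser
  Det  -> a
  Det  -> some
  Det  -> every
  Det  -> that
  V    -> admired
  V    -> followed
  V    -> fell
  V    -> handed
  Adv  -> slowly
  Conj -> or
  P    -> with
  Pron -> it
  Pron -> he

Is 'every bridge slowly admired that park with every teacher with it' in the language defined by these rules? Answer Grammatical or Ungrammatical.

S
  NP
    Det: every
    N: bridge
  VP
    AdvP
      Adv: slowly
    VP
      V: admired
      NP
        NP
          Det: that
          N: park
        PP
          P: with
          NP
            NP
              Det: every
              N: teacher
            PP
              P: with
              NP
                Pron: it
Every word is introduced by a lexical rule and the phrasal rules combine the resulting categories into a single S.

Grammatical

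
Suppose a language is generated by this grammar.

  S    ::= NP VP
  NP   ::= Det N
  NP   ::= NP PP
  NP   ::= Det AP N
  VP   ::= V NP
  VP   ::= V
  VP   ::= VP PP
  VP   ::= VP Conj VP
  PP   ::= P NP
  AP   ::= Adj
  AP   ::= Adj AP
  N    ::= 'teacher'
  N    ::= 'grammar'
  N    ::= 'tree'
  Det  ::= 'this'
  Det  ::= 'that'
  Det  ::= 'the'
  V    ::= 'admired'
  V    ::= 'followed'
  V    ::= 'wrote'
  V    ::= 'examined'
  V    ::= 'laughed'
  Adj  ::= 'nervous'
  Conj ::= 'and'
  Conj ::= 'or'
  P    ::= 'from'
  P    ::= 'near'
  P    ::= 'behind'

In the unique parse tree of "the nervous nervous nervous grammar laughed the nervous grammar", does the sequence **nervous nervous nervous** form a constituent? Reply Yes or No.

[S [NP [Det the] [AP [Adj nervous] [AP [Adj nervous] [AP [Adj nervous]]]] [N grammar]] [VP [V laughed] [NP [Det the] [AP [Adj nervous]] [N grammar]]]]
The words 'nervous nervous nervous' are exhaustively dominated by a single AP node (built by AP → Adj AP), so they form a constituent.

Yes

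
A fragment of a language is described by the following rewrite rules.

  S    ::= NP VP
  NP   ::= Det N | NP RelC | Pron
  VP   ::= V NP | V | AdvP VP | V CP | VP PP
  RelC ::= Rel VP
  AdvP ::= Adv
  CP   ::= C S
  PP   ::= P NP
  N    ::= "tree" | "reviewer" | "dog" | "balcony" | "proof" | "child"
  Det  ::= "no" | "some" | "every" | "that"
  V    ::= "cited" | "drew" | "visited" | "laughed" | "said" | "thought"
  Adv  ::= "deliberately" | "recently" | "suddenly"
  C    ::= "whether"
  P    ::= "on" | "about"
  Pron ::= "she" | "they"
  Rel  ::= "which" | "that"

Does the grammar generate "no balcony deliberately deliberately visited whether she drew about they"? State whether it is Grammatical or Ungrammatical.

Grammatical

[S [NP [Det no] [N balcony]] [VP [AdvP [Adv deliberately]] [VP [AdvP [Adv deliberately]] [VP [V visited] [CP [C whether] [S [NP [Pron she]] [VP [VP [V drew]] [PP [P about] [NP [Pron they]]]]]]]]]]
Each bracket corresponds to one application of a listed rule, so the string is derivable from S.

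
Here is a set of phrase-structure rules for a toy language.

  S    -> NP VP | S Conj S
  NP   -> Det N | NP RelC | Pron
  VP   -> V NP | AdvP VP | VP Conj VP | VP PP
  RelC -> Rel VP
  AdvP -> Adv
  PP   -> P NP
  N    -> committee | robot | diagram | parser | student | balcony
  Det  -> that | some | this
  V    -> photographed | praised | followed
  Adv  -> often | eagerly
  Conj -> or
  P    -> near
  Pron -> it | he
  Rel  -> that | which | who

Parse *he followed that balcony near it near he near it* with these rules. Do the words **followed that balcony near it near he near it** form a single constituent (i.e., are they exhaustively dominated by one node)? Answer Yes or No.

[S [NP [Pron he]] [VP [VP [VP [VP [V followed] [NP [Det that] [N balcony]]] [PP [P near] [NP [Pron it]]]] [PP [P near] [NP [Pron he]]]] [PP [P near] [NP [Pron it]]]]]
The words 'followed that balcony near it near he near it' are exhaustively dominated by a single VP node (built by VP → VP PP), so they form a constituent.

Yes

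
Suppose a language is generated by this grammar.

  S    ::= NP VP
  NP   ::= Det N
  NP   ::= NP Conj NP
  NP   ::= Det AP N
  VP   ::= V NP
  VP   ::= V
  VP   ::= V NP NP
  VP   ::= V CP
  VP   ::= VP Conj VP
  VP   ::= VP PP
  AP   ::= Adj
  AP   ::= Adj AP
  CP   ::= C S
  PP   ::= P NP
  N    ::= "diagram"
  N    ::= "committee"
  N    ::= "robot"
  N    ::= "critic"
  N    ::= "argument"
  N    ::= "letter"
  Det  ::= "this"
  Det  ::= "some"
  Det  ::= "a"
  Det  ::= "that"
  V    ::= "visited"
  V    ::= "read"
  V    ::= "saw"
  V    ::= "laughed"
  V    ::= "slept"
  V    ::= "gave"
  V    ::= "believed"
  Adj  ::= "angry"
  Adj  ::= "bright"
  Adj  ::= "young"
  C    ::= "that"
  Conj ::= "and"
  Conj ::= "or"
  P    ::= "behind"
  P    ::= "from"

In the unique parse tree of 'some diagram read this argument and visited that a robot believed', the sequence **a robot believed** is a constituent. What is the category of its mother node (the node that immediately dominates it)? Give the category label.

[S [NP [Det some] [N diagram]] [VP [VP [V read] [NP [Det this] [N argument]]] [Conj and] [VP [V visited] [CP [C that] [S [NP [Det a] [N robot]] [VP [V believed]]]]]]]
The span 'a robot believed' is the S node built by S → NP VP.
Its mother is the CP built by CP → C S.

CP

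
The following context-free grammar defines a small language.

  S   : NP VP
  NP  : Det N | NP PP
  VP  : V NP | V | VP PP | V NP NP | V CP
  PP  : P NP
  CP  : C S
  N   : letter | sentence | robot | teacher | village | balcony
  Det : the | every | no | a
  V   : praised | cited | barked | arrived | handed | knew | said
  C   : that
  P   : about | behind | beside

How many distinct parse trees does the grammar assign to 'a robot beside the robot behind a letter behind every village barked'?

5

Two of the 5 distinct bracketings:
[S [NP [NP [Det a] [N robot]] [PP [P beside] [NP [NP [Det the] [N robot]] [PP [P behind] [NP [NP [Det a] [N letter]] [PP [P behind] [NP [Det every] [N village]]]]]]]] [VP [V barked]]]
[S [NP [NP [Det a] [N robot]] [PP [P beside] [NP [NP [NP [Det the] [N robot]] [PP [P behind] [NP [Det a] [N letter]]]] [PP [P behind] [NP [Det every] [N village]]]]]] [VP [V barked]]]
The trees differ in how a recursive rule is bracketed over the same span.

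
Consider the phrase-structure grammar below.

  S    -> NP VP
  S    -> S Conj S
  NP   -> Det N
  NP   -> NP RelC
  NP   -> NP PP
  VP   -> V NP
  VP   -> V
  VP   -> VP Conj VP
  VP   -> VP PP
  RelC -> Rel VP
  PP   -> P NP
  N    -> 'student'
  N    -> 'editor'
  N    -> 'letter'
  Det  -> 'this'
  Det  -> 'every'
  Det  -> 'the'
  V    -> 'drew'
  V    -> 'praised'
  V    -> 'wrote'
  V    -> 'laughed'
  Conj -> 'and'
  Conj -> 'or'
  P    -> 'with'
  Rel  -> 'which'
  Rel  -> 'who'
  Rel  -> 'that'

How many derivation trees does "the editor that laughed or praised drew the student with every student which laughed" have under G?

Two of the 3 distinct bracketings:
[S [NP [NP [Det the] [N editor]] [RelC [Rel that] [VP [VP [V laughed]] [Conj or] [VP [V praised]]]]] [VP [V drew] [NP [NP [NP [Det the] [N student]] [PP [P with] [NP [Det every] [N student]]]] [RelC [Rel which] [VP [V laughed]]]]]]
[S [NP [NP [Det the] [N editor]] [RelC [Rel that] [VP [VP [V laughed]] [Conj or] [VP [V praised]]]]] [VP [V drew] [NP [NP [Det the] [N student]] [PP [P with] [NP [NP [Det every] [N student]] [RelC [Rel which] [VP [V laughed]]]]]]]]
The trees differ in how a recursive rule is bracketed over the same span.

3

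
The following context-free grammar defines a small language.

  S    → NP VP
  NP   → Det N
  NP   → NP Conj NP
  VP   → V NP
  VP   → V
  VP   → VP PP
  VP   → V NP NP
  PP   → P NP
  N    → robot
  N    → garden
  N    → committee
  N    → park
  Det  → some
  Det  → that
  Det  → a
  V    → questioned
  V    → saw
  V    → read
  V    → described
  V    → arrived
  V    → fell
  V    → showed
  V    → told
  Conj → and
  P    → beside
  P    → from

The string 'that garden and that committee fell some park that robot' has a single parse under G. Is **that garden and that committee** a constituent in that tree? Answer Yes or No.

Yes

[S [NP [NP [Det that] [N garden]] [Conj and] [NP [Det that] [N committee]]] [VP [V fell] [NP [Det some] [N park]] [NP [Det that] [N robot]]]]
The words 'that garden and that committee' are exhaustively dominated by a single NP node (built by NP → NP Conj NP), so they form a constituent.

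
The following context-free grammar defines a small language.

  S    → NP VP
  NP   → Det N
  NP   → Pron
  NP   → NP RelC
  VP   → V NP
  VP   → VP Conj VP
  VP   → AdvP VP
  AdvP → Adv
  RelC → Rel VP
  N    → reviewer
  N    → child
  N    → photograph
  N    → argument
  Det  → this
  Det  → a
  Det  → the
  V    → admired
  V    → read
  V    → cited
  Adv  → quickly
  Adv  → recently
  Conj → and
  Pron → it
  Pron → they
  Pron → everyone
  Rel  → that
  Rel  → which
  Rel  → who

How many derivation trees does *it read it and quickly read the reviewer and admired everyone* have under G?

Two of the 3 distinct bracketings:
[S [NP [Pron it]] [VP [VP [V read] [NP [Pron it]]] [Conj and] [VP [VP [AdvP [Adv quickly]] [VP [V read] [NP [Det the] [N reviewer]]]] [Conj and] [VP [V admired] [NP [Pron everyone]]]]]]
[S [NP [Pron it]] [VP [VP [V read] [NP [Pron it]]] [Conj and] [VP [AdvP [Adv quickly]] [VP [VP [V read] [NP [Det the] [N reviewer]]] [Conj and] [VP [V admired] [NP [Pron everyone]]]]]]]
The trees differ in how a recursive rule is bracketed over the same span.

3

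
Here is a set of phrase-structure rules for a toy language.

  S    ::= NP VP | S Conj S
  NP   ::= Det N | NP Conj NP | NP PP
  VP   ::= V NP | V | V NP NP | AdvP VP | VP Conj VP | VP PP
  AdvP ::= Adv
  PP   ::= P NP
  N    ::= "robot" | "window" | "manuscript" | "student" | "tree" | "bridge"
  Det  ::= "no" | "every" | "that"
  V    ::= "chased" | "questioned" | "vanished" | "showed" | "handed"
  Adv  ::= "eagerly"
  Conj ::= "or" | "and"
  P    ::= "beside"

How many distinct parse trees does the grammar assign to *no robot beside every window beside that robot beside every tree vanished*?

Two of the 5 distinct bracketings:
[S [NP [NP [Det no] [N robot]] [PP [P beside] [NP [NP [Det every] [N window]] [PP [P beside] [NP [NP [Det that] [N robot]] [PP [P beside] [NP [Det every] [N tree]]]]]]]] [VP [V vanished]]]
[S [NP [NP [Det no] [N robot]] [PP [P beside] [NP [NP [NP [Det every] [N window]] [PP [P beside] [NP [Det that] [N robot]]]] [PP [P beside] [NP [Det every] [N tree]]]]]] [VP [V vanished]]]
The trees differ in how a recursive rule is bracketed over the same span.

5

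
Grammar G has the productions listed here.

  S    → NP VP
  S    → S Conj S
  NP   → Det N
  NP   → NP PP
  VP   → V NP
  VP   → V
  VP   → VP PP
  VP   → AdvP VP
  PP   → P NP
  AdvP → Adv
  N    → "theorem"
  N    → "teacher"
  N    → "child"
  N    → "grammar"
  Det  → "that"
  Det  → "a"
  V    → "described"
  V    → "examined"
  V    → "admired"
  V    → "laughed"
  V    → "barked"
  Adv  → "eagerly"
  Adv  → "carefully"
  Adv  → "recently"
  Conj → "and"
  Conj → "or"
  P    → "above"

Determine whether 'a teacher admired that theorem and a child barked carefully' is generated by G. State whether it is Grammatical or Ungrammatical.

Ungrammatical

A V word can never sit immediately before an Adv word in any string this grammar generates, so the substring 'barked carefully' rules out a derivation.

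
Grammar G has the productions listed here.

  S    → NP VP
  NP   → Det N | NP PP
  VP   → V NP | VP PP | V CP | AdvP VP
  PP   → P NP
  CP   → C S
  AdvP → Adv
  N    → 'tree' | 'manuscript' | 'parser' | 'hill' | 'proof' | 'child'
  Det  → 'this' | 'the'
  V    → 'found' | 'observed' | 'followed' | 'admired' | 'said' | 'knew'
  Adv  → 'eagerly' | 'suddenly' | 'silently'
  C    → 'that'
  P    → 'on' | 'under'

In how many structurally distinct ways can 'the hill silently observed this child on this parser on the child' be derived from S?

9

Two of the 9 distinct bracketings:
[S [NP [Det the] [N hill]] [VP [VP [AdvP [Adv silently]] [VP [V observed] [NP [Det this] [N child]]]] [PP [P on] [NP [NP [Det this] [N parser]] [PP [P on] [NP [Det the] [N child]]]]]]]
[S [NP [Det the] [N hill]] [VP [VP [VP [AdvP [Adv silently]] [VP [V observed] [NP [Det this] [N child]]]] [PP [P on] [NP [Det this] [N parser]]]] [PP [P on] [NP [Det the] [N child]]]]]
The difference turns on whether NP → NP PP is used at the relevant span, versus an alternative expansion of NP.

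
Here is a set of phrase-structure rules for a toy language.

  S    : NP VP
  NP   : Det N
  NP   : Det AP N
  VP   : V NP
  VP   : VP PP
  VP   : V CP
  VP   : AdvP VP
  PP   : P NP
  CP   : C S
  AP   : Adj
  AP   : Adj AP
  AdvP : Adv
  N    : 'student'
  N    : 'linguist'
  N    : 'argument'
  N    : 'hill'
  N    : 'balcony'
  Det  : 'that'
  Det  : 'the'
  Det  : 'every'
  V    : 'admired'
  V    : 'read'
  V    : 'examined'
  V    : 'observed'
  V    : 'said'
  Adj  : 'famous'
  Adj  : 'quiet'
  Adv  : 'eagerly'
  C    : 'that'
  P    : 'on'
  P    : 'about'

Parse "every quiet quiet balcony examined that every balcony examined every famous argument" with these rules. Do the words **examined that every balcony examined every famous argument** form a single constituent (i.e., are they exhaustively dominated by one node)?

Yes

[S [NP [Det every] [AP [Adj quiet] [AP [Adj quiet]]] [N balcony]] [VP [V examined] [CP [C that] [S [NP [Det every] [N balcony]] [VP [V examined] [NP [Det every] [AP [Adj famous]] [N argument]]]]]]]
The words 'examined that every balcony examined every famous argument' are exhaustively dominated by a single VP node (built by VP → V CP), so they form a constituent.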